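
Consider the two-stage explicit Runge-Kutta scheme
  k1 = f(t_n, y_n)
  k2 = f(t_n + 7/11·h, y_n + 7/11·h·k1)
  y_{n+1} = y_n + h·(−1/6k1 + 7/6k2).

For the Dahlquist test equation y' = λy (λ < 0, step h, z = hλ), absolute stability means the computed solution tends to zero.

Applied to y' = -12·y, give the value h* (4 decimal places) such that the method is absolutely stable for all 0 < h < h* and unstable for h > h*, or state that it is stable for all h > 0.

(-1.3469,0); λ=-12 ⇒ h* = (66/49)/12 = 0.1122.

Set f=λy, z=hλ:
  k1=λy_n ⇒ h·k1=z·y_n;  k2=λ(1+7/11z)y_n ⇒ h·k2=z(1+7/11z)y_n
  y_{n+1}/y_n = 1 − 1/6z + 7/6z(1+7/11z) = 1 + z + 49/66z²
  R(z) = 1 + z + 49/66z².

Find x<0 with |R(x)|<1.
x=-1.23: |R|=0.8932
R=1: x+49/66x²=0 ⇒ x=−66/49=-1.3469; min R=1−1/(4·49/66)=0.6633>−1
Confirm numerically:
  x=-1.101: |R|=0.79897 <1
  x=-0.801: |R|=0.67534 <1
  x=-0.737: |R|=0.66626 <1
  x=-0.677: |R|=0.66327 <1
  x=-1.921: |R|=1.81872 >1
  x=-1.642: |R|=1.35970 >1
  x=-1.529: |R|=1.20667 >1
Interval (-1.3469, 0).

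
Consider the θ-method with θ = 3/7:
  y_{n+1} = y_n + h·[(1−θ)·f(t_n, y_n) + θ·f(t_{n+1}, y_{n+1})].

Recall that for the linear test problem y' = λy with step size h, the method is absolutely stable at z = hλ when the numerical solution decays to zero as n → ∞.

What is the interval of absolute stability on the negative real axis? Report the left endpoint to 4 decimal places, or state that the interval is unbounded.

(-14.0000, 0).

Test eqn y'=λy, z=hλ:
  y_{n+1} = y_n + z·[4/7·y_n + 3/7·y_{n+1}] ⇒ (1 − 3/7z)y_{n+1} = (1 + 4/7z)y_n
  Hence R(z) = (1 + 4/7z)/(1 − 3/7z).

Need |R(x)|<1, x<0.
x=-1.17: |R|=0.2207
R=−1: 1+4/7x = −1+3/7x ⇒ -1/7x=2 ⇒ x=2/(-1/7)=-14.0000
Confirm numerically:
  x=-13.419: |R|=0.98771 <1
  x=-13.067: |R|=0.97981 <1
  x=-9.226: |R|=0.86233 <1
  x=-14.138: |R|=1.00279 >1
  x=-14.083: |R|=1.00169 >1
Interval (-14.0000, 0).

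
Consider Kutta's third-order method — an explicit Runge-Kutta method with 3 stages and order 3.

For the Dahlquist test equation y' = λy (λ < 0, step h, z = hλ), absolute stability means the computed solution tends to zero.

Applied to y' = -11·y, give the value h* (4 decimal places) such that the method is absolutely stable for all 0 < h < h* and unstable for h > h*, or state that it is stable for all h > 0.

(-2.5127,0); λ=-11 ⇒ h* = 0.2284.

Set f=λy, z=hλ:
  order 3, 3-stage ⇒ R(z)=1+z+z^2/2+z^3/6
  (e.g. R(-0.71)=0.48240, |R|=0.48240)

Find x<0 with |R(x)|<1.
x=-0.71: |R|=0.4824
|R(-1.74)|=0.1042 |R(-1.12)|=0.2730 |R(-0.85)|=0.4089
Bisect:
  x_lo=-3.0626 |R|=2.1604  x_hi=-0.0799 |R|=0.9232
  mid=-1.57125 |R|=0.01664 →hi
  mid=-2.31692 |R|=0.70578 →hi
  mid=-2.68975 |R|=1.31566 →lo
  mid=-2.50334 |R|=0.98460 →hi
  mid=-2.59654 |R|=1.14319 →lo
  mid=-2.54994 |R|=1.06221 →lo
  mid=-2.52664 |R|=1.02299 →lo
  mid=-2.51499 |R|=1.00369 →lo
  mid=-2.50916 |R|=0.99412 →hi
  mid=-2.51207 |R|=0.99890 →hi
  ...
  [-2.51280,-2.51262] ⇒ x*=-2.5127
Interval (-2.5127, 0).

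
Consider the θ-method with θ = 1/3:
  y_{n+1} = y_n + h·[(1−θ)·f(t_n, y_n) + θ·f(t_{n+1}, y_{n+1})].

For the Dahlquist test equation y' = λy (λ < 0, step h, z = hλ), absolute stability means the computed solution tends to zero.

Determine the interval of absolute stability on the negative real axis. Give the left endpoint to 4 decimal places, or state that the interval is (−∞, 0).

On y'=λy, z=hλ:
  y_{n+1} = y_n + z·[2/3·y_n + 1/3·y_{n+1}] ⇒ (1 − 1/3z)y_{n+1} = (1 + 2/3z)y_n
  Hence R(z) = (1 + 2/3z)/(1 − 1/3z).

Solve |R(x)|<1 on ℝ⁻.
x=-0.6: |R|=0.5000
R=−1: 1+2/3x = −1+1/3x ⇒ -1/3x=2 ⇒ x=2/(-1/3)=-6.0000
Confirm numerically:
  x=-4.536: |R|=0.80573 <1
  x=-4.175: |R|=0.74564 <1
  x=-2.541: |R|=0.37574 <1
  x=-6.590: |R|=1.06152 >1
  x=-6.579: |R|=1.06044 >1
Stable set (-6.0000, 0).

(-6.0000, 0).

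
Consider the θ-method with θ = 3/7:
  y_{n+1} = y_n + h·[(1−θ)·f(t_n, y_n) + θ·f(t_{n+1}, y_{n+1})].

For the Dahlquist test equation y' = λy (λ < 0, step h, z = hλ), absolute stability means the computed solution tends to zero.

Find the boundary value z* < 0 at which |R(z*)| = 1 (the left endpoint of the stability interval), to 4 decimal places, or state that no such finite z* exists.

z* = -14.0000.

On y'=λy, z=hλ:
  y_{n+1} = y_n + z·[4/7·y_n + 3/7·y_{n+1}] ⇒ (1 − 3/7z)y_{n+1} = (1 + 4/7z)y_n
  Hence R(z) = (1 + 4/7z)/(1 − 3/7z).

Need |R(x)|<1, x<0.
x=-1.11: |R|=0.2478
R=−1: 1+4/7x = −1+3/7x ⇒ -1/7x=2 ⇒ x=2/(-1/7)=-14.0000
Confirm numerically:
  x=-11.688: |R|=0.94504 <1
  x=-8.963: |R|=0.85137 <1
  x=-6.106: |R|=0.68821 <1
  x=-14.394: |R|=1.00785 >1
  x=-14.266: |R|=1.00534 >1
Stable set (-14.0000, 0).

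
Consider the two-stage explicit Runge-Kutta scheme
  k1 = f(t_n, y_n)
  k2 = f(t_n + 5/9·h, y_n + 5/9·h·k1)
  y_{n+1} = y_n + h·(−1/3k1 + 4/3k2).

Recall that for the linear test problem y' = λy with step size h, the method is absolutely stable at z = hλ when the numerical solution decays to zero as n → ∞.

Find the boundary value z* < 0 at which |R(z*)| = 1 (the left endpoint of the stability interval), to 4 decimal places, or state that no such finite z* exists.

z* = -1.3500.

On y'=λy, z=hλ:
  k1=λy_n ⇒ h·k1=z·y_n;  k2=λ(1+5/9z)y_n ⇒ h·k2=z(1+5/9z)y_n
  y_{n+1}/y_n = 1 − 1/3z + 4/3z(1+5/9z) = 1 + z + 20/27z²
  R(z) = 1 + z + 20/27z².

Solve |R(x)|<1 on ℝ⁻.
x=-0.36: |R|=0.7360
R=1: x+20/27x²=0 ⇒ x=−27/20=-1.3500; min R=1−1/(4·20/27)=0.6625>−1
Confirm numerically:
  x=-1.163: |R|=0.83890 <1
  x=-1.042: |R|=0.76227 <1
  x=-1.024: |R|=0.75272 <1
  x=-0.898: |R|=0.69934 <1
  x=-1.836: |R|=1.66096 >1
  x=-1.571: |R|=1.25718 >1
So |R|<1 on (-1.3500, 0).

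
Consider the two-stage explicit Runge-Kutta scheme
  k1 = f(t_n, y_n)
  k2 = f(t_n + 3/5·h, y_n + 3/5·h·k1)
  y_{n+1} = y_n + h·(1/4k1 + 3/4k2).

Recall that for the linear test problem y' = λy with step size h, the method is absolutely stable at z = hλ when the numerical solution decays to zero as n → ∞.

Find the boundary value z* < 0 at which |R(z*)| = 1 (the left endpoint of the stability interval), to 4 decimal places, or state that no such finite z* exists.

With y'=λy (z=hλ):
  k1=λy_n ⇒ h·k1=z·y_n;  k2=λ(1+3/5z)y_n ⇒ h·k2=z(1+3/5z)y_n
  y_{n+1}/y_n = 1 + 1/4z + 3/4z(1+3/5z) = 1 + z + 9/20z²
  R(z) = 1 + z + 9/20z².

Solve |R(x)|<1 on ℝ⁻.
x=-1.07: |R|=0.4452
R=1: x+9/20x²=0 ⇒ x=−20/9=-2.2222; min R=1−1/(4·9/20)=0.4444>−1
Confirm numerically:
  x=-2.171: |R|=0.94996 <1
  x=-1.832: |R|=0.67830 <1
  x=-1.326: |R|=0.46522 <1
  x=-2.822: |R|=1.76166 >1
  x=-2.770: |R|=1.68280 >1
  x=-2.356: |R|=1.14183 >1
Stable set (-2.2222, 0).

left endpoint -2.2222.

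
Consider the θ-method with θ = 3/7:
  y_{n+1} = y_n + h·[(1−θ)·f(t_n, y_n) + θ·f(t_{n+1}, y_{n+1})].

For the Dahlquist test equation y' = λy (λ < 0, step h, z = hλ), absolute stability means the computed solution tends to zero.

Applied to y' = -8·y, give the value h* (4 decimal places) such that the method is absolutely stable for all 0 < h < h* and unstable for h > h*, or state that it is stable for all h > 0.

(-14.0000,0); λ=-8 ⇒ h* = (14)/8 = 1.7500.

Test eqn y'=λy, z=hλ:
  y_{n+1} = y_n + z·[4/7·y_n + 3/7·y_{n+1}] ⇒ (1 − 3/7z)y_{n+1} = (1 + 4/7z)y_n
  so R(z) = (1 + 4/7z)/(1 − 3/7z).

Find x<0 with |R(x)|<1.
x=-1.74: |R|=0.0033
R=−1: 1+4/7x = −1+3/7x ⇒ -1/7x=2 ⇒ x=2/(-1/7)=-14.0000
Confirm numerically:
  x=-9.849: |R|=0.88642 <1
  x=-7.925: |R|=0.80260 <1
  x=-7.492: |R|=0.77921 <1
  x=-14.494: |R|=1.00979 >1
  x=-14.116: |R|=1.00235 >1
  x=-14.038: |R|=1.00077 >1
Interval (-14.0000, 0).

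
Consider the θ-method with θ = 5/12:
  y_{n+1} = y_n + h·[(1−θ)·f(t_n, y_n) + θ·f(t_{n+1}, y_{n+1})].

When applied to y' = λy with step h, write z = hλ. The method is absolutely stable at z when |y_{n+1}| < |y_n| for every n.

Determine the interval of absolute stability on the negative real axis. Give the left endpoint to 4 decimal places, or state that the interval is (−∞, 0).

With y'=λy (z=hλ):
  y_{n+1} = y_n + z·[7/12·y_n + 5/12·y_{n+1}] ⇒ (1 − 5/12z)y_{n+1} = (1 + 7/12z)y_n
  Hence R(z) = (1 + 7/12z)/(1 − 5/12z).

Find x<0 with |R(x)|<1.
x=-1.17: |R|=0.2134
R=−1: 1+7/12x = −1+5/12x ⇒ -1/6x=2 ⇒ x=2/(-1/6)=-12.0000
Confirm numerically:
  x=-9.744: |R|=0.92569 <1
  x=-6.411: |R|=0.74627 <1
  x=-5.627: |R|=0.68242 <1
  x=-5.513: |R|=0.67208 <1
  x=-12.491: |R|=1.01319 >1
  x=-12.472: |R|=1.01269 >1
  x=-12.313: |R|=1.00851 >1
Stable set (-12.0000, 0).

(-12.0000, 0).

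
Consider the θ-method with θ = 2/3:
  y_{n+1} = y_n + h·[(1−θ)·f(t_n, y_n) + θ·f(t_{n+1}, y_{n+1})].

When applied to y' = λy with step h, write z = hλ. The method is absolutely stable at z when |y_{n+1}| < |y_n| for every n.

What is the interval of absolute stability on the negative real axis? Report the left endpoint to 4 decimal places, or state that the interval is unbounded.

Set f=λy, z=hλ:
  y_{n+1} = y_n + z·[1/3·y_n + 2/3·y_{n+1}] ⇒ (1 − 2/3z)y_{n+1} = (1 + 1/3z)y_n
  R(z) = (1 + 1/3z)/(1 − 2/3z).

Need |R(x)|<1, x<0.
x=-1.32: |R|=0.2979
x=-2: |R|=0.1429
x=-10: |R|=0.3043
x=-100: |R|=0.4778
θ=2/3≥1/2 ⇒ |1+1/3x|<|1−2/3x| ∀x<0 ⇒ stable on all of ℝ⁻.

(−∞, 0) — no finite endpoint.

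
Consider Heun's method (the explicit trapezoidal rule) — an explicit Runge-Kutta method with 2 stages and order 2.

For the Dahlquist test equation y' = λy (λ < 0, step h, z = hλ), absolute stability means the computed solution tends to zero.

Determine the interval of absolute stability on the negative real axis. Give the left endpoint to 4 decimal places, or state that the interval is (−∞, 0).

z∈(-2.0000,0).

Test eqn y'=λy, z=hλ:
  order 2, 2-stage ⇒ R(z)=1+z+z^2/2
  (e.g. R(-1.23)=0.52645, |R|=0.52645)

Need |R(x)|<1, x<0.
x=-1.23: |R|=0.5264
|R(-2.02)|=1.0202 |R(-1.74)|=0.7738 |R(-0.81)|=0.5181
Bisect:
  x_lo=-2.5872 |R|=1.7596  x_hi=-0.1791 |R|=0.8369
  mid=-1.38317 |R|=0.57341 →hi
  mid=-1.98519 |R|=0.98530 →hi
  mid=-2.28620 |R|=1.32716 →lo
  mid=-2.13570 |R|=1.14490 →lo
  mid=-2.06044 |R|=1.06227 →lo
  mid=-2.02282 |R|=1.02308 →lo
  mid=-2.00400 |R|=1.00401 →lo
  ...
  [-2.00004,-1.99989] ⇒ x*=-2.0000
Stable set (-2.0000, 0).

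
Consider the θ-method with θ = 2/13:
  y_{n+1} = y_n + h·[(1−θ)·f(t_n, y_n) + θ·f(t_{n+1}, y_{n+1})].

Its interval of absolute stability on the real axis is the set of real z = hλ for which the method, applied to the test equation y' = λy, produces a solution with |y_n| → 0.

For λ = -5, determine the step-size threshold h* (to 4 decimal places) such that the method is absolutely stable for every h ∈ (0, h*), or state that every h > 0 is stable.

(-2.8889,0); λ=-5 ⇒ h* = (26/9)/5 = 0.5778.

On y'=λy, z=hλ:
  y_{n+1} = y_n + z·[11/13·y_n + 2/13·y_{n+1}] ⇒ (1 − 2/13z)y_{n+1} = (1 + 11/13z)y_n
  Hence R(z) = (1 + 11/13z)/(1 − 2/13z).

Solve |R(x)|<1 on ℝ⁻.
x=-1.02: |R|=0.1184
R=−1: 1+11/13x = −1+2/13x ⇒ -9/13x=2 ⇒ x=2/(-9/13)=-2.8889
Confirm numerically:
  x=-2.550: |R|=0.83149 <1
  x=-2.005: |R|=0.53233 <1
  x=-1.561: |R|=0.25871 <1
  x=-1.200: |R|=0.01299 <1
  x=-3.245: |R|=1.16444 >1
  x=-3.030: |R|=1.06663 >1
So |R|<1 on (-2.8889, 0).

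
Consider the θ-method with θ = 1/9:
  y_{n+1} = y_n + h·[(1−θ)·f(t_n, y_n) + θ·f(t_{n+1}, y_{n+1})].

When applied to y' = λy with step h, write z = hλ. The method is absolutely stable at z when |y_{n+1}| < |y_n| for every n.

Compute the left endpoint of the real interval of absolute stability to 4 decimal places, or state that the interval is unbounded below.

z* = -2.5714.

Set f=λy, z=hλ:
  y_{n+1} = y_n + z·[8/9·y_n + 1/9·y_{n+1}] ⇒ (1 − 1/9z)y_{n+1} = (1 + 8/9z)y_n
  so R(z) = (1 + 8/9z)/(1 − 1/9z).

Boundary: |R(x)|=1, x<0.
x=-0.79: |R|=0.2737
R=−1: 1+8/9x = −1+1/9x ⇒ -7/9x=2 ⇒ x=2/(-7/9)=-2.5714
Confirm numerically:
  x=-1.999: |R|=0.63569 <1
  x=-1.829: |R|=0.52008 <1
  x=-1.790: |R|=0.49305 <1
  x=-3.081: |R|=1.29526 >1
  x=-2.863: |R|=1.17205 >1
  x=-2.601: |R|=1.01784 >1
Stable set (-2.5714, 0).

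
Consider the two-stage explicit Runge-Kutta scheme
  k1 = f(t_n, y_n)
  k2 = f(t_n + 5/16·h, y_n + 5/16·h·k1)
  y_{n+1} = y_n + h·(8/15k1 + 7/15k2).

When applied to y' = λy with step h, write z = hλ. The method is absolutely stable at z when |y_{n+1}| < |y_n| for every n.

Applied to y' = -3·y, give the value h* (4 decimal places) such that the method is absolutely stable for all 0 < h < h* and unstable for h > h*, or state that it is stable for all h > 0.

Test eqn y'=λy, z=hλ:
  k1=λy_n ⇒ h·k1=z·y_n;  k2=λ(1+5/16z)y_n ⇒ h·k2=z(1+5/16z)y_n
  y_{n+1}/y_n = 1 + 8/15z + 7/15z(1+5/16z) = 1 + z + 7/48z²
  R(z) = 1 + z + 7/48z².

Find x<0 with |R(x)|<1.
x=-0.35: |R|=0.6679
R=1: x+7/48x²=0 ⇒ x=−48/7=-6.8571; min R=1−1/(4·7/48)=-0.7143>−1
Confirm numerically:
  x=-6.627: |R|=0.77758 <1
  x=-3.998: |R|=0.66700 <1
  x=-3.809: |R|=0.69318 <1
  x=-3.676: |R|=0.70536 <1
  x=-7.451: |R|=1.64529 >1
  x=-7.158: |R|=1.31406 >1
  x=-7.142: |R|=1.29669 >1
So |R|<1 on (-6.8571, 0).

(-6.8571,0); λ=-3 ⇒ h* = (48/7)/3 = 2.2857.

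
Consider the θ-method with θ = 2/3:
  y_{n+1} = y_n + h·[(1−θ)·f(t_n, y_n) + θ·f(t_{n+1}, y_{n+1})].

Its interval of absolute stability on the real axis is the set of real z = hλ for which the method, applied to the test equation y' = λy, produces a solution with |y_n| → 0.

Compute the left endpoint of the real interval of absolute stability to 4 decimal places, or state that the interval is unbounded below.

unbounded; (−∞, 0).

With y'=λy (z=hλ):
  y_{n+1} = y_n + z·[1/3·y_n + 2/3·y_{n+1}] ⇒ (1 − 2/3z)y_{n+1} = (1 + 1/3z)y_n
  R(z) = (1 + 1/3z)/(1 − 2/3z).

Find x<0 with |R(x)|<1.
x=-1.15: |R|=0.3491
x=-2: |R|=0.1429
x=-10: |R|=0.3043
x=-100: |R|=0.4778
θ=2/3≥1/2 ⇒ |1+1/3x|<|1−2/3x| ∀x<0 ⇒ unbounded interval.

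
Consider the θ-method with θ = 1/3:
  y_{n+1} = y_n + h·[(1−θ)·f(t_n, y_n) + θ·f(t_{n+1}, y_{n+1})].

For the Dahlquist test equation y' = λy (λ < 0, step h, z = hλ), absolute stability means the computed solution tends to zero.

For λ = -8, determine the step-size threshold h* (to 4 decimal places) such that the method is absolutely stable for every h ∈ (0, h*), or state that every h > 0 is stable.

On y'=λy, z=hλ:
  y_{n+1} = y_n + z·[2/3·y_n + 1/3·y_{n+1}] ⇒ (1 − 1/3z)y_{n+1} = (1 + 2/3z)y_n
  ⇒ R(z) = (1 + 2/3z)/(1 − 1/3z).

Find x<0 with |R(x)|<1.
x=-0.55: |R|=0.5352
R=−1: 1+2/3x = −1+1/3x ⇒ -1/3x=2 ⇒ x=2/(-1/3)=-6.0000
Confirm numerically:
  x=-5.193: |R|=0.90150 <1
  x=-4.879: |R|=0.85772 <1
  x=-4.090: |R|=0.73061 <1
  x=-6.363: |R|=1.03877 >1
  x=-6.315: |R|=1.03382 >1
  x=-6.262: |R|=1.02829 >1
Stable set (-6.0000, 0).

(-6.0000,0); λ=-8 ⇒ h* = (6)/8 = 0.7500.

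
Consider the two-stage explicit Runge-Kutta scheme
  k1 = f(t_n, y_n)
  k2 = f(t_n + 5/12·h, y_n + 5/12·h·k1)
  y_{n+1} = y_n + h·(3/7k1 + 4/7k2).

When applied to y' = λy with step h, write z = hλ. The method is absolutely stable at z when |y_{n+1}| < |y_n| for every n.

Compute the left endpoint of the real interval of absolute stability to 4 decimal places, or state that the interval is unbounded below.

z* = -4.2000.

With y'=λy (z=hλ):
  k1=λy_n ⇒ h·k1=z·y_n;  k2=λ(1+5/12z)y_n ⇒ h·k2=z(1+5/12z)y_n
  y_{n+1}/y_n = 1 + 3/7z + 4/7z(1+5/12z) = 1 + z + 5/21z²
  Hence R(z) = 1 + z + 5/21z².

Boundary: |R(x)|=1, x<0.
x=-1.29: |R|=0.1062
R=1: x+5/21x²=0 ⇒ x=−21/5=-4.2000; min R=1−1/(4·5/21)=-0.0500>−1
Confirm numerically:
  x=-2.670: |R|=0.02736 <1
  x=-2.598: |R|=0.00905 <1
  x=-2.243: |R|=0.04513 <1
  x=-2.122: |R|=0.04988 <1
  x=-4.711: |R|=1.57317 >1
  x=-4.222: |R|=1.02212 >1
So |R|<1 on (-4.2000, 0).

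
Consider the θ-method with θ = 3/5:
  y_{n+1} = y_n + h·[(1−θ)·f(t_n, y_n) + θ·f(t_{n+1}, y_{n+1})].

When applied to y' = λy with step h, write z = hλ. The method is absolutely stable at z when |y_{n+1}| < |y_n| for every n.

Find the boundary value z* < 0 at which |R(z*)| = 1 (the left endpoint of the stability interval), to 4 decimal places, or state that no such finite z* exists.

On y'=λy, z=hλ:
  y_{n+1} = y_n + z·[2/5·y_n + 3/5·y_{n+1}] ⇒ (1 − 3/5z)y_{n+1} = (1 + 2/5z)y_n
  so R(z) = (1 + 2/5z)/(1 − 3/5z).

Boundary: |R(x)|=1, x<0.
x=-0.59: |R|=0.5643
x=-2: |R|=0.0909
x=-10: |R|=0.4286
x=-100: |R|=0.6393
θ=3/5≥1/2 ⇒ |1+2/5x|<|1−3/5x| ∀x<0 ⇒ unbounded interval.

(−∞, 0) — no finite endpoint.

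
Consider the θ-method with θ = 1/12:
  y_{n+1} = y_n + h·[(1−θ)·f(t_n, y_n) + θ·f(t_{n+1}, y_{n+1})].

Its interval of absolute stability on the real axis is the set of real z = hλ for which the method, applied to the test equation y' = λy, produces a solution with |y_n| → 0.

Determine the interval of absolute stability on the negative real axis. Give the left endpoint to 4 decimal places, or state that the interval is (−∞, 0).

On y'=λy, z=hλ:
  y_{n+1} = y_n + z·[11/12·y_n + 1/12·y_{n+1}] ⇒ (1 − 1/12z)y_{n+1} = (1 + 11/12z)y_n
  so R(z) = (1 + 11/12z)/(1 − 1/12z).

Find x<0 with |R(x)|<1.
x=-0.42: |R|=0.5942
R=−1: 1+11/12x = −1+1/12x ⇒ -5/6x=2 ⇒ x=2/(-5/6)=-2.4000
Confirm numerically:
  x=-2.023: |R|=0.73116 <1
  x=-2.004: |R|=0.71722 <1
  x=-1.360: |R|=0.22156 <1
  x=-1.145: |R|=0.04526 <1
  x=-2.896: |R|=1.33298 >1
  x=-2.693: |R|=1.19941 >1
So |R|<1 on (-2.4000, 0).

(-2.4000, 0).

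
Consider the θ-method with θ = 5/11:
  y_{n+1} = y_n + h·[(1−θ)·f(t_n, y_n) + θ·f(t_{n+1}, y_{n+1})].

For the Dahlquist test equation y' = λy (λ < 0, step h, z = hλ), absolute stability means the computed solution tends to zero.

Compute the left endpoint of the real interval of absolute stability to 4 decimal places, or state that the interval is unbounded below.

z* = -22.0000.

Set f=λy, z=hλ:
  y_{n+1} = y_n + z·[6/11·y_n + 5/11·y_{n+1}] ⇒ (1 − 5/11z)y_{n+1} = (1 + 6/11z)y_n
  so R(z) = (1 + 6/11z)/(1 − 5/11z).

Find x<0 with |R(x)|<1.
x=-0.75: |R|=0.4407
R=−1: 1+6/11x = −1+5/11x ⇒ -1/11x=2 ⇒ x=2/(-1/11)=-22.0000
Confirm numerically:
  x=-19.923: |R|=0.98122 <1
  x=-19.058: |R|=0.97232 <1
  x=-17.839: |R|=0.95847 <1
  x=-22.332: |R|=1.00271 >1
  x=-22.185: |R|=1.00152 >1
Stable set (-22.0000, 0).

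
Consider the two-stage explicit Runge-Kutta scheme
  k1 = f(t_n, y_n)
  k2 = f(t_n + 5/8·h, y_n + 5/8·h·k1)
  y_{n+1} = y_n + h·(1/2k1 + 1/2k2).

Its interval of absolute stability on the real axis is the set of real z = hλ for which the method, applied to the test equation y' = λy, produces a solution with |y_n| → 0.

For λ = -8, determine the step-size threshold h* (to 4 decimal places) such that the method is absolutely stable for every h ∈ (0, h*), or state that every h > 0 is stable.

(-3.2000,0); λ=-8 ⇒ h* = (16/5)/8 = 0.4000.

On y'=λy, z=hλ:
  k1=λy_n ⇒ h·k1=z·y_n;  k2=λ(1+5/8z)y_n ⇒ h·k2=z(1+5/8z)y_n
  y_{n+1}/y_n = 1 + 1/2z + 1/2z(1+5/8z) = 1 + z + 5/16z²
  so R(z) = 1 + z + 5/16z².

Solve |R(x)|<1 on ℝ⁻.
x=-0.35: |R|=0.6883
R=1: x+5/16x²=0 ⇒ x=−16/5=-3.2000; min R=1−1/(4·5/16)=0.2000>−1
Confirm numerically:
  x=-2.852: |R|=0.68985 <1
  x=-2.492: |R|=0.44865 <1
  x=-2.027: |R|=0.25698 <1
  x=-2.025: |R|=0.25645 <1
  x=-3.745: |R|=1.63782 >1
  x=-3.622: |R|=1.47765 >1
  x=-3.403: |R|=1.21588 >1
Interval (-3.2000, 0).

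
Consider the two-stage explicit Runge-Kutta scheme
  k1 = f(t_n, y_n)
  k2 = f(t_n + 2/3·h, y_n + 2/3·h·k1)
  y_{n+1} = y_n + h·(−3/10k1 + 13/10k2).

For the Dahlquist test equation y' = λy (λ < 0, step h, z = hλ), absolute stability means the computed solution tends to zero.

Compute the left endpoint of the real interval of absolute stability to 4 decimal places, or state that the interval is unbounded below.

z* = -1.1538.

With y'=λy (z=hλ):
  k1=λy_n ⇒ h·k1=z·y_n;  k2=λ(1+2/3z)y_n ⇒ h·k2=z(1+2/3z)y_n
  y_{n+1}/y_n = 1 − 3/10z + 13/10z(1+2/3z) = 1 + z + 13/15z²
  ⇒ R(z) = 1 + z + 13/15z².

Need |R(x)|<1, x<0.
x=-1.19: |R|=1.0373
R=1: x+13/15x²=0 ⇒ x=−15/13=-1.1538; min R=1−1/(4·13/15)=0.7115>−1
Confirm numerically:
  x=-0.917: |R|=0.81177 <1
  x=-0.663: |R|=0.71796 <1
  x=-0.603: |R|=0.71213 <1
  x=-1.717: |R|=1.83801 >1
  x=-1.654: |R|=1.71695 >1
  x=-1.425: |R|=1.33488 >1
Stable set (-1.1538, 0).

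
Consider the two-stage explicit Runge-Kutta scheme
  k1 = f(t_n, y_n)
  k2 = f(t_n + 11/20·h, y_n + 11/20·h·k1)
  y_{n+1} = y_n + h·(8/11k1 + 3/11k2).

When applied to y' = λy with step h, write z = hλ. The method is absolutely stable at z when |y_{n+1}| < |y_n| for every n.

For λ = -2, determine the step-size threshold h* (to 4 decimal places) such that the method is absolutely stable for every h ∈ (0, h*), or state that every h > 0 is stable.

(-6.6667,0); λ=-2 ⇒ h* = (20/3)/2 = 3.3333.

Set f=λy, z=hλ:
  k1=λy_n ⇒ h·k1=z·y_n;  k2=λ(1+11/20z)y_n ⇒ h·k2=z(1+11/20z)y_n
  y_{n+1}/y_n = 1 + 8/11z + 3/11z(1+11/20z) = 1 + z + 3/20z²
  ⇒ R(z) = 1 + z + 3/20z².

Boundary: |R(x)|=1, x<0.
x=-0.78: |R|=0.3113
R=1: x+3/20x²=0 ⇒ x=−20/3=-6.6667; min R=1−1/(4·3/20)=-0.6667>−1
Confirm numerically:
  x=-6.258: |R|=0.61638 <1
  x=-5.872: |R|=0.30006 <1
  x=-5.794: |R|=0.24157 <1
  x=-3.124: |R|=0.66009 <1
  x=-6.946: |R|=1.29104 >1
  x=-6.908: |R|=1.25007 >1
  x=-6.893: |R|=1.23402 >1
Interval (-6.6667, 0).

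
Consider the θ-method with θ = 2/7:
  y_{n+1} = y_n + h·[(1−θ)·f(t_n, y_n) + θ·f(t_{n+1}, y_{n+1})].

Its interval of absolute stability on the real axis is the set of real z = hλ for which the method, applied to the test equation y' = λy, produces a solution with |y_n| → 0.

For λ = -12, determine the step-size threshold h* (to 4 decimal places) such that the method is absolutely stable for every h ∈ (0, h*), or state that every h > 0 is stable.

(-4.6667,0); λ=-12 ⇒ h* = (14/3)/12 = 0.3889.

With y'=λy (z=hλ):
  y_{n+1} = y_n + z·[5/7·y_n + 2/7·y_{n+1}] ⇒ (1 − 2/7z)y_{n+1} = (1 + 5/7z)y_n
  Hence R(z) = (1 + 5/7z)/(1 − 2/7z).

Find x<0 with |R(x)|<1.
x=-1.67: |R|=0.1306
R=−1: 1+5/7x = −1+2/7x ⇒ -3/7x=2 ⇒ x=2/(-3/7)=-4.6667
Confirm numerically:
  x=-3.413: |R|=0.72798 <1
  x=-2.888: |R|=0.58234 <1
  x=-2.046: |R|=0.29120 <1
  x=-5.246: |R|=1.09936 >1
  x=-4.967: |R|=1.05321 >1
  x=-4.834: |R|=1.03012 >1
Interval (-4.6667, 0).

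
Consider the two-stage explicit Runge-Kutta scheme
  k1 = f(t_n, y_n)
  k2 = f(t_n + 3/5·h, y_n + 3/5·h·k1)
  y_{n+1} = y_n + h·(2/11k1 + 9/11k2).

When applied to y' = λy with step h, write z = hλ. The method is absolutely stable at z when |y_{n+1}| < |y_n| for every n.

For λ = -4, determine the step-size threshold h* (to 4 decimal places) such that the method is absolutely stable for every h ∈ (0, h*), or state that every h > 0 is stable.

Test eqn y'=λy, z=hλ:
  k1=λy_n ⇒ h·k1=z·y_n;  k2=λ(1+3/5z)y_n ⇒ h·k2=z(1+3/5z)y_n
  y_{n+1}/y_n = 1 + 2/11z + 9/11z(1+3/5z) = 1 + z + 27/55z²
  R(z) = 1 + z + 27/55z².

Boundary: |R(x)|=1, x<0.
x=-0.82: |R|=0.5101
R=1: x+27/55x²=0 ⇒ x=−55/27=-2.0370; min R=1−1/(4·27/55)=0.4907>−1
Confirm numerically:
  x=-1.994: |R|=0.95787 <1
  x=-1.618: |R|=0.66716 <1
  x=-1.297: |R|=0.52881 <1
  x=-2.630: |R|=1.76557 >1
  x=-2.266: |R|=1.25470 >1
Interval (-2.0370, 0).

(-2.0370,0); λ=-4 ⇒ h* = (55/27)/4 = 0.5093.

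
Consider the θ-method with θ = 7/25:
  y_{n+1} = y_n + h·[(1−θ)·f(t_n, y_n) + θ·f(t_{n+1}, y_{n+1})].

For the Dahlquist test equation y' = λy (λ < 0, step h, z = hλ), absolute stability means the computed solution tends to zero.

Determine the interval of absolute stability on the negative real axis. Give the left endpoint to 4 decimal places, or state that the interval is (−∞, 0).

With y'=λy (z=hλ):
  y_{n+1} = y_n + z·[18/25·y_n + 7/25·y_{n+1}] ⇒ (1 − 7/25z)y_{n+1} = (1 + 18/25z)y_n
  Hence R(z) = (1 + 18/25z)/(1 − 7/25z).

Need |R(x)|<1, x<0.
x=-0.48: |R|=0.5769
R=−1: 1+18/25x = −1+7/25x ⇒ -11/25x=2 ⇒ x=2/(-11/25)=-4.5455
Confirm numerically:
  x=-4.259: |R|=0.94251 <1
  x=-2.584: |R|=0.49926 <1
  x=-2.524: |R|=0.47886 <1
  x=-2.432: |R|=0.44679 <1
  x=-4.670: |R|=1.02375 >1
  x=-4.594: |R|=1.00934 >1
  x=-4.570: |R|=1.00474 >1
So |R|<1 on (-4.5455, 0).

z∈(-4.5455,0).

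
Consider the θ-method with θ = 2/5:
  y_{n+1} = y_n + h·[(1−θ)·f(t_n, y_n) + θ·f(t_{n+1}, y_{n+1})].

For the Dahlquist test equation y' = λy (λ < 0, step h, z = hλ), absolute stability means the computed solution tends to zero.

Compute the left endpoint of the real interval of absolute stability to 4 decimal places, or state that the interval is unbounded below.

z* = -10.0000.

With y'=λy (z=hλ):
  y_{n+1} = y_n + z·[3/5·y_n + 2/5·y_{n+1}] ⇒ (1 − 2/5z)y_{n+1} = (1 + 3/5z)y_n
  Hence R(z) = (1 + 3/5z)/(1 − 2/5z).

Solve |R(x)|<1 on ℝ⁻.
x=-1.72: |R|=0.0190
R=−1: 1+3/5x = −1+2/5x ⇒ -1/5x=2 ⇒ x=2/(-1/5)=-10.0000
Confirm numerically:
  x=-8.754: |R|=0.94464 <1
  x=-6.086: |R|=0.77207 <1
  x=-4.688: |R|=0.63050 <1
  x=-4.617: |R|=0.62182 <1
  x=-10.534: |R|=1.02048 >1
  x=-10.510: |R|=1.01960 >1
Interval (-10.0000, 0).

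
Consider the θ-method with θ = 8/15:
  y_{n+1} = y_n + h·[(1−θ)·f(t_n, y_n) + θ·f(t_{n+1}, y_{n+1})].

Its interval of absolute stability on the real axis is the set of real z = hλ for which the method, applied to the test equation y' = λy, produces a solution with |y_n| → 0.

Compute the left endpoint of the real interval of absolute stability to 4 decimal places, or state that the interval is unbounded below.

(−∞, 0) — no finite endpoint.

Set f=λy, z=hλ:
  y_{n+1} = y_n + z·[7/15·y_n + 8/15·y_{n+1}] ⇒ (1 − 8/15z)y_{n+1} = (1 + 7/15z)y_n
  ⇒ R(z) = (1 + 7/15z)/(1 − 8/15z).

Solve |R(x)|<1 on ℝ⁻.
x=-1.34: |R|=0.2185
x=-2: |R|=0.0323
x=-10: |R|=0.5789
x=-100: |R|=0.8405
θ=8/15≥1/2 ⇒ |1+7/15x|<|1−8/15x| ∀x<0 ⇒ stable on all of ℝ⁻.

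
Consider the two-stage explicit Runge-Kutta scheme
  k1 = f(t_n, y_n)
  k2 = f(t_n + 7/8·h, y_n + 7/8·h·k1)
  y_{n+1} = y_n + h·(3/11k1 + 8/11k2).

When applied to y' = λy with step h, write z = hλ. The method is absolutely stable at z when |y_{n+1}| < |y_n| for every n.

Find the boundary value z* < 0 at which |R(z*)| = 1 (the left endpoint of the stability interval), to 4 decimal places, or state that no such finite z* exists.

With y'=λy (z=hλ):
  k1=λy_n ⇒ h·k1=z·y_n;  k2=λ(1+7/8z)y_n ⇒ h·k2=z(1+7/8z)y_n
  y_{n+1}/y_n = 1 + 3/11z + 8/11z(1+7/8z) = 1 + z + 7/11z²
  ⇒ R(z) = 1 + z + 7/11z².

Find x<0 with |R(x)|<1.
x=-1.22: |R|=0.7272
R=1: x+7/11x²=0 ⇒ x=−11/7=-1.5714; min R=1−1/(4·7/11)=0.6071>−1
Confirm numerically:
  x=-1.235: |R|=0.73560 <1
  x=-0.990: |R|=0.63370 <1
  x=-0.921: |R|=0.61879 <1
  x=-0.688: |R|=0.61322 <1
  x=-2.143: |R|=1.77947 >1
  x=-2.012: |R|=1.56409 >1
  x=-1.598: |R|=1.02702 >1
So |R|<1 on (-1.5714, 0).

left endpoint -1.5714.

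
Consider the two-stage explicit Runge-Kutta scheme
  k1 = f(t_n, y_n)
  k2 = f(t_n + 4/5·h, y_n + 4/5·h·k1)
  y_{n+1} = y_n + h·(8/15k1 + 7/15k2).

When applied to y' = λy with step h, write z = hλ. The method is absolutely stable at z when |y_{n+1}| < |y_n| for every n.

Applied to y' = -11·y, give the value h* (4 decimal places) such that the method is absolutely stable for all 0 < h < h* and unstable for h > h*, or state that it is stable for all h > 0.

With y'=λy (z=hλ):
  k1=λy_n ⇒ h·k1=z·y_n;  k2=λ(1+4/5z)y_n ⇒ h·k2=z(1+4/5z)y_n
  y_{n+1}/y_n = 1 + 8/15z + 7/15z(1+4/5z) = 1 + z + 28/75z²
  R(z) = 1 + z + 28/75z².

Boundary: |R(x)|=1, x<0.
x=-1.58: |R|=0.3520
R=1: x+28/75x²=0 ⇒ x=−75/28=-2.6786; min R=1−1/(4·28/75)=0.3304>−1
Confirm numerically:
  x=-1.963: |R|=0.47559 <1
  x=-1.827: |R|=0.41916 <1
  x=-1.133: |R|=0.34624 <1
  x=-2.787: |R|=1.11282 >1
  x=-2.736: |R|=1.05866 >1
Stable set (-2.6786, 0).

(-2.6786,0); λ=-11 ⇒ h* = (75/28)/11 = 0.2435.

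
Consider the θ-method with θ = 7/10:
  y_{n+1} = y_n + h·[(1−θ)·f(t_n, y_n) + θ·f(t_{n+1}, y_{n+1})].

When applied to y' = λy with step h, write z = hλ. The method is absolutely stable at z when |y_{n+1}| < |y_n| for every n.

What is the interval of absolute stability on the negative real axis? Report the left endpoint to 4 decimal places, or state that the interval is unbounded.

(−∞, 0) — no finite endpoint.

With y'=λy (z=hλ):
  y_{n+1} = y_n + z·[3/10·y_n + 7/10·y_{n+1}] ⇒ (1 − 7/10z)y_{n+1} = (1 + 3/10z)y_n
  R(z) = (1 + 3/10z)/(1 − 7/10z).

Find x<0 with |R(x)|<1.
x=-1.49: |R|=0.2707
x=-2: |R|=0.1667
x=-10: |R|=0.2500
x=-100: |R|=0.4085
θ=7/10≥1/2 ⇒ |1+3/10x|<|1−7/10x| ∀x<0 ⇒ stable on all of ℝ⁻.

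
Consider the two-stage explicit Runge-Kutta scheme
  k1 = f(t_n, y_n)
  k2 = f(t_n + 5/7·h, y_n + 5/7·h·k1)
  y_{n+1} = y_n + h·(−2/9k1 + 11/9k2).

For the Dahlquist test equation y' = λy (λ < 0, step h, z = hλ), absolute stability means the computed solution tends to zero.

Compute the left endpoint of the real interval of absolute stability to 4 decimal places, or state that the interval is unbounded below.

Test eqn y'=λy, z=hλ:
  k1=λy_n ⇒ h·k1=z·y_n;  k2=λ(1+5/7z)y_n ⇒ h·k2=z(1+5/7z)y_n
  y_{n+1}/y_n = 1 − 2/9z + 11/9z(1+5/7z) = 1 + z + 55/63z²
  so R(z) = 1 + z + 55/63z².

Find x<0 with |R(x)|<1.
x=-0.81: |R|=0.7628
R=1: x+55/63x²=0 ⇒ x=−63/55=-1.1455; min R=1−1/(4·55/63)=0.7136>−1
Confirm numerically:
  x=-0.703: |R|=0.72845 <1
  x=-0.635: |R|=0.71702 <1
  x=-0.467: |R|=0.72340 <1
  x=-1.398: |R|=1.30823 >1
  x=-1.283: |R|=1.15406 >1
  x=-1.223: |R|=1.08280 >1
So |R|<1 on (-1.1455, 0).

z* = -1.1455.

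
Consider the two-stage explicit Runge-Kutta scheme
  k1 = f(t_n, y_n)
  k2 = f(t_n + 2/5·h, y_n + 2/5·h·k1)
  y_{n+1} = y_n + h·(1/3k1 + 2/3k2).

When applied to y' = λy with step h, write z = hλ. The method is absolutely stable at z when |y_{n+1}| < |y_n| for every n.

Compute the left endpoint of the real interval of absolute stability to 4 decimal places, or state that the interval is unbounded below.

With y'=λy (z=hλ):
  k1=λy_n ⇒ h·k1=z·y_n;  k2=λ(1+2/5z)y_n ⇒ h·k2=z(1+2/5z)y_n
  y_{n+1}/y_n = 1 + 1/3z + 2/3z(1+2/5z) = 1 + z + 4/15z²
  Hence R(z) = 1 + z + 4/15z².

Find x<0 with |R(x)|<1.
x=-0.31: |R|=0.7156
R=1: x+4/15x²=0 ⇒ x=−15/4=-3.7500; min R=1−1/(4·4/15)=0.0625>−1
Confirm numerically:
  x=-3.595: |R|=0.85141 <1
  x=-2.785: |R|=0.28333 <1
  x=-2.631: |R|=0.21491 <1
  x=-4.282: |R|=1.60747 >1
  x=-4.264: |R|=1.58445 >1
Stable set (-3.7500, 0).

left endpoint -3.7500.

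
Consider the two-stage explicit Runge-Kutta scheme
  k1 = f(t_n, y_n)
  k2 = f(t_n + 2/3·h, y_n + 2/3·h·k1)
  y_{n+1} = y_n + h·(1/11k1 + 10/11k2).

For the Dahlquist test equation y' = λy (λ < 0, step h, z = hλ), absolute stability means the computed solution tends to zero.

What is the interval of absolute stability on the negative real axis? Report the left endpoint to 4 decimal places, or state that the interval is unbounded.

z∈(-1.6500,0).

Test eqn y'=λy, z=hλ:
  k1=λy_n ⇒ h·k1=z·y_n;  k2=λ(1+2/3z)y_n ⇒ h·k2=z(1+2/3z)y_n
  y_{n+1}/y_n = 1 + 1/11z + 10/11z(1+2/3z) = 1 + z + 20/33z²
  so R(z) = 1 + z + 20/33z².

Solve |R(x)|<1 on ℝ⁻.
x=-0.39: |R|=0.7022
R=1: x+20/33x²=0 ⇒ x=−33/20=-1.6500; min R=1−1/(4·20/33)=0.5875>−1
Confirm numerically:
  x=-1.529: |R|=0.88787 <1
  x=-1.302: |R|=0.72540 <1
  x=-0.971: |R|=0.60042 <1
  x=-2.098: |R|=1.56964 >1
  x=-2.007: |R|=1.43424 >1
  x=-1.844: |R|=1.21681 >1
So |R|<1 on (-1.6500, 0).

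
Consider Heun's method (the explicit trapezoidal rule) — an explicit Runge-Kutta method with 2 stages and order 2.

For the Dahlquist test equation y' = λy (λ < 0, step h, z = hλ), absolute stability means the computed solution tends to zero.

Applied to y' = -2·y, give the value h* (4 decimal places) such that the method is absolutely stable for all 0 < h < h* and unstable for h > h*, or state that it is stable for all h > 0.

Test eqn y'=λy, z=hλ:
  order 2, 2-stage ⇒ R(z)=1+z+z^2/2
  (e.g. R(-0.79)=0.52205, |R|=0.52205)

Boundary: |R(x)|=1, x<0.
x=-0.79: |R|=0.5221
|R(-2.25)|=1.2812 |R(-1.72)|=0.7592 |R(-1.32)|=0.5512
Bisect:
  x_lo=-2.7131 |R|=1.9673  x_hi=-0.2567 |R|=0.7762
  mid=-1.48489 |R|=0.61756 →hi
  mid=-2.09898 |R|=1.10388 →lo
  mid=-1.79194 |R|=0.81358 →hi
  mid=-1.94546 |R|=0.94695 →hi
  mid=-2.02222 |R|=1.02247 →lo
  mid=-1.98384 |R|=0.98397 →hi
  mid=-2.00303 |R|=1.00304 →lo
  mid=-1.99344 |R|=0.99346 →hi
  mid=-1.99823 |R|=0.99824 →hi
  ...
  [-2.00003,-1.99988] ⇒ x*=-2.0000
Interval (-2.0000, 0).

(-2.0000,0); λ=-2 ⇒ h* = 1.0000.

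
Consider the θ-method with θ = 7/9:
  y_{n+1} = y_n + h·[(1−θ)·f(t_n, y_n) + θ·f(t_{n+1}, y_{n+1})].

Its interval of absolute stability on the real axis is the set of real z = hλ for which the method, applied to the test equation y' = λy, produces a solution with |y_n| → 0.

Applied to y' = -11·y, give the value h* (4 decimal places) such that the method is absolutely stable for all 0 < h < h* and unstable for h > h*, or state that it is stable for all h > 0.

unbounded; (−∞, 0). Any h>0 works for λ=-11.

With y'=λy (z=hλ):
  y_{n+1} = y_n + z·[2/9·y_n + 7/9·y_{n+1}] ⇒ (1 − 7/9z)y_{n+1} = (1 + 2/9z)y_n
  Hence R(z) = (1 + 2/9z)/(1 − 7/9z).

Need |R(x)|<1, x<0.
x=-0.85: |R|=0.4883
x=-2: |R|=0.2174
x=-10: |R|=0.1392
x=-100: |R|=0.2694
θ=7/9≥1/2 ⇒ |1+2/9x|<|1−7/9x| ∀x<0 ⇒ unbounded interval.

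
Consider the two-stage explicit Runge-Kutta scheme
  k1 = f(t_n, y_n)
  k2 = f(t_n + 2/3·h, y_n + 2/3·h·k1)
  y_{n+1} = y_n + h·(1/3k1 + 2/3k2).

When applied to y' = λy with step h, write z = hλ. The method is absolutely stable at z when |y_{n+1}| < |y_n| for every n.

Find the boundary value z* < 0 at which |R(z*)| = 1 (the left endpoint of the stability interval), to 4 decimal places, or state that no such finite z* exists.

z* = -2.2500.

Test eqn y'=λy, z=hλ:
  k1=λy_n ⇒ h·k1=z·y_n;  k2=λ(1+2/3z)y_n ⇒ h·k2=z(1+2/3z)y_n
  y_{n+1}/y_n = 1 + 1/3z + 2/3z(1+2/3z) = 1 + z + 4/9z²
  R(z) = 1 + z + 4/9z².

Boundary: |R(x)|=1, x<0.
x=-1.79: |R|=0.6340
R=1: x+4/9x²=0 ⇒ x=−9/4=-2.2500; min R=1−1/(4·4/9)=0.4375>−1
Confirm numerically:
  x=-1.947: |R|=0.73780 <1
  x=-1.553: |R|=0.51892 <1
  x=-1.416: |R|=0.47514 <1
  x=-2.834: |R|=1.73558 >1
  x=-2.789: |R|=1.66812 >1
  x=-2.339: |R|=1.09252 >1
Interval (-2.2500, 0).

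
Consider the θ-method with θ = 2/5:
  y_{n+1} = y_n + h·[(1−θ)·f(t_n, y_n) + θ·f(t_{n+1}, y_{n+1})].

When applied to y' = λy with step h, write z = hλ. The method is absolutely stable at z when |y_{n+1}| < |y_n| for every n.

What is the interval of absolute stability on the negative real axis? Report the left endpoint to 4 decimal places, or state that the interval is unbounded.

z∈(-10.0000,0).

With y'=λy (z=hλ):
  y_{n+1} = y_n + z·[3/5·y_n + 2/5·y_{n+1}] ⇒ (1 − 2/5z)y_{n+1} = (1 + 3/5z)y_n
  Hence R(z) = (1 + 3/5z)/(1 − 2/5z).

Need |R(x)|<1, x<0.
x=-0.4: |R|=0.6552
R=−1: 1+3/5x = −1+2/5x ⇒ -1/5x=2 ⇒ x=2/(-1/5)=-10.0000
Confirm numerically:
  x=-8.438: |R|=0.92860 <1
  x=-7.449: |R|=0.87180 <1
  x=-4.427: |R|=0.59773 <1
  x=-4.099: |R|=0.55289 <1
  x=-10.557: |R|=1.02133 >1
  x=-10.433: |R|=1.01674 >1
  x=-10.280: |R|=1.01095 >1
So |R|<1 on (-10.0000, 0).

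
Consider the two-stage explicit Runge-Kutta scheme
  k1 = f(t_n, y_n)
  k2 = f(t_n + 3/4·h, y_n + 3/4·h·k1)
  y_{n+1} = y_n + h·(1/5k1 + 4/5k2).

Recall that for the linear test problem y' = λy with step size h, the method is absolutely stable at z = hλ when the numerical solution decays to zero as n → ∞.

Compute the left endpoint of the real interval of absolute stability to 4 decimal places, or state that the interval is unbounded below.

left endpoint -1.6667.

With y'=λy (z=hλ):
  k1=λy_n ⇒ h·k1=z·y_n;  k2=λ(1+3/4z)y_n ⇒ h·k2=z(1+3/4z)y_n
  y_{n+1}/y_n = 1 + 1/5z + 4/5z(1+3/4z) = 1 + z + 3/5z²
  Hence R(z) = 1 + z + 3/5z².

Boundary: |R(x)|=1, x<0.
x=-1.48: |R|=0.8342
R=1: x+3/5x²=0 ⇒ x=−5/3=-1.6667; min R=1−1/(4·3/5)=0.5833>−1
Confirm numerically:
  x=-1.380: |R|=0.76264 <1
  x=-1.044: |R|=0.60996 <1
  x=-0.953: |R|=0.59193 <1
  x=-0.940: |R|=0.59016 <1
  x=-2.063: |R|=1.49058 >1
  x=-1.908: |R|=1.27628 >1
So |R|<1 on (-1.6667, 0).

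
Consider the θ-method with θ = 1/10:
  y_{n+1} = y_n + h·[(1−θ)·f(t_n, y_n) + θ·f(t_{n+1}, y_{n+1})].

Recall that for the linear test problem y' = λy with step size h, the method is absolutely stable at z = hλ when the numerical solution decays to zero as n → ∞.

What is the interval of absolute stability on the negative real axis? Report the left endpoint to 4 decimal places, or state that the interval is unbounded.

Set f=λy, z=hλ:
  y_{n+1} = y_n + z·[9/10·y_n + 1/10·y_{n+1}] ⇒ (1 − 1/10z)y_{n+1} = (1 + 9/10z)y_n
  so R(z) = (1 + 9/10z)/(1 − 1/10z).

Solve |R(x)|<1 on ℝ⁻.
x=-0.88: |R|=0.1912
R=−1: 1+9/10x = −1+1/10x ⇒ -4/5x=2 ⇒ x=2/(-4/5)=-2.5000
Confirm numerically:
  x=-1.779: |R|=0.51031 <1
  x=-1.440: |R|=0.25874 <1
  x=-1.433: |R|=0.25339 <1
  x=-1.191: |R|=0.06425 <1
  x=-2.825: |R|=1.20273 >1
  x=-2.798: |R|=1.18628 >1
Stable set (-2.5000, 0).

(-2.5000, 0).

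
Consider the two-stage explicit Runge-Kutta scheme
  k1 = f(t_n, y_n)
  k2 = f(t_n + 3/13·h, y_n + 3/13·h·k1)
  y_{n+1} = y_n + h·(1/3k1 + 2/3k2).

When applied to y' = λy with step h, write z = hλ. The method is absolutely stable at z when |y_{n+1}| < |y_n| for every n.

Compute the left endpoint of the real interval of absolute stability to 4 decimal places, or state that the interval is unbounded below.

With y'=λy (z=hλ):
  k1=λy_n ⇒ h·k1=z·y_n;  k2=λ(1+3/13z)y_n ⇒ h·k2=z(1+3/13z)y_n
  y_{n+1}/y_n = 1 + 1/3z + 2/3z(1+3/13z) = 1 + z + 2/13z²
  Hence R(z) = 1 + z + 2/13z².

Solve |R(x)|<1 on ℝ⁻.
x=-0.97: |R|=0.1748
R=1: x+2/13x²=0 ⇒ x=−13/2=-6.5000; min R=1−1/(4·2/13)=-0.6250>−1
Confirm numerically:
  x=-5.852: |R|=0.41660 <1
  x=-5.433: |R|=0.10815 <1
  x=-5.315: |R|=0.03103 <1
  x=-4.982: |R|=0.16349 <1
  x=-6.949: |R|=1.48002 >1
  x=-6.694: |R|=1.19979 >1
Interval (-6.5000, 0).

left endpoint -6.5000.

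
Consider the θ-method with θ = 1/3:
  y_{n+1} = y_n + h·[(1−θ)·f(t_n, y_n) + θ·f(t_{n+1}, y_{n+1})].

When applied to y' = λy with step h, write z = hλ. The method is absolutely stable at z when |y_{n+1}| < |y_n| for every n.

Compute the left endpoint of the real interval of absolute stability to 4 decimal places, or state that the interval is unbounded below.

On y'=λy, z=hλ:
  y_{n+1} = y_n + z·[2/3·y_n + 1/3·y_{n+1}] ⇒ (1 − 1/3z)y_{n+1} = (1 + 2/3z)y_n
  Hence R(z) = (1 + 2/3z)/(1 − 1/3z).

Solve |R(x)|<1 on ℝ⁻.
x=-1.19: |R|=0.1480
R=−1: 1+2/3x = −1+1/3x ⇒ -1/3x=2 ⇒ x=2/(-1/3)=-6.0000
Confirm numerically:
  x=-5.088: |R|=0.88724 <1
  x=-4.307: |R|=0.76830 <1
  x=-3.512: |R|=0.61794 <1
  x=-6.153: |R|=1.01672 >1
  x=-6.098: |R|=1.01077 >1
  x=-6.065: |R|=1.00717 >1
So |R|<1 on (-6.0000, 0).

left endpoint -6.0000.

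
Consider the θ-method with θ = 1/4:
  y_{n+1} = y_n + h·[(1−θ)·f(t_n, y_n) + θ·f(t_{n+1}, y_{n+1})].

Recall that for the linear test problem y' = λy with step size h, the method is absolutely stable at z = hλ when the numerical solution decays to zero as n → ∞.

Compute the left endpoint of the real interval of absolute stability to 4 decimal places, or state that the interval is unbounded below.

left endpoint -4.0000.

With y'=λy (z=hλ):
  y_{n+1} = y_n + z·[3/4·y_n + 1/4·y_{n+1}] ⇒ (1 − 1/4z)y_{n+1} = (1 + 3/4z)y_n
  R(z) = (1 + 3/4z)/(1 − 1/4z).

Boundary: |R(x)|=1, x<0.
x=-1.28: |R|=0.0303
R=−1: 1+3/4x = −1+1/4x ⇒ -1/2x=2 ⇒ x=2/(-1/2)=-4.0000
Confirm numerically:
  x=-3.915: |R|=0.97852 <1
  x=-3.433: |R|=0.84744 <1
  x=-2.275: |R|=0.45020 <1
  x=-1.615: |R|=0.15049 <1
  x=-4.514: |R|=1.12074 >1
  x=-4.417: |R|=1.09909 >1
Stable set (-4.0000, 0).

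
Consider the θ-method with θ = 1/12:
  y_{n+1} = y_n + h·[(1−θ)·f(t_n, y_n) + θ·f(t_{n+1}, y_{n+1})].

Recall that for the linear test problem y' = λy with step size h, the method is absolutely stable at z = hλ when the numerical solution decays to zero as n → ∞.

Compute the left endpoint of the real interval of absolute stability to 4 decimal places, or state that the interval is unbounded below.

z* = -2.4000.

Test eqn y'=λy, z=hλ:
  y_{n+1} = y_n + z·[11/12·y_n + 1/12·y_{n+1}] ⇒ (1 − 1/12z)y_{n+1} = (1 + 11/12z)y_n
  Hence R(z) = (1 + 11/12z)/(1 − 1/12z).

Need |R(x)|<1, x<0.
x=-0.59: |R|=0.4376
R=−1: 1+11/12x = −1+1/12x ⇒ -5/6x=2 ⇒ x=2/(-5/6)=-2.4000
Confirm numerically:
  x=-2.006: |R|=0.71869 <1
  x=-1.869: |R|=0.61713 <1
  x=-1.523: |R|=0.35148 <1
  x=-1.350: |R|=0.21348 <1
  x=-2.963: |R|=1.37626 >1
  x=-2.881: |R|=1.32323 >1
  x=-2.428: |R|=1.01941 >1
Interval (-2.4000, 0).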